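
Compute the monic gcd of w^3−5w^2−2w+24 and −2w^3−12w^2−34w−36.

w+2

Repeated division with remainder:
  w^3−5w^2−2w+24 = (−1/2)(−2w^3−12w^2−34w−36) + (−11w^2−19w+6)
  −2w^3−12w^2−34w−36 = ((2/11)w+94/121)(−11w^2−19w+6) + (−(2460/121)w−4920/121)
  −11w^2−19w+6 = ((1331/2460)w−121/820)(−(2460/121)w−4920/121) + (0)
Last nonzero remainder: −(2460/121)w−4920/121. Dividing through by −2460/121 gives the monic gcd w+2.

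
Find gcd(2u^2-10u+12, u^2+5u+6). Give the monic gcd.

1

Repeated division with remainder:
  2u^2-10u+12 = (2)(u^2+5u+6) + (-20u)
  u^2+5u+6 = (-(1/20)u-1/4)(-20u) + (6)
  -20u = (-(10/3)u)(6) + (0)
The last nonzero remainder is the constant 6, so the polynomials are coprime and gcd = 1.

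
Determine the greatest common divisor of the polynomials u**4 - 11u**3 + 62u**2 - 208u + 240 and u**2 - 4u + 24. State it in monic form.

By polynomial division,
  u**4 - 11u**3 + 62u**2 - 208u + 240 = (u**2 - 7u + 10)(u**2 - 4u + 24) + (0)
The last nonzero remainder u**2 - 4u + 24 is already monic.

u**2 - 4u + 24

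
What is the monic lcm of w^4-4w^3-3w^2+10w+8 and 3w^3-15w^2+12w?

w^6-5w^5+w^4+13w^3-2w^2-8w

Euclidean algorithm in ℚ[w]:
  w^4-4w^3-3w^2+10w+8 = ((1/3)w+1/3)(3w^3-15w^2+12w) + (-2w^2+6w+8)
  3w^3-15w^2+12w = (-(3/2)w+3)(-2w^2+6w+8) + (6w-24)
  -2w^2+6w+8 = (-(1/3)w-1/3)(6w-24) + (0)
Last nonzero remainder: 6w-24. Dividing through by 6 gives the monic gcd w-4.
Then lcm(f, g) = f·g / gcd(f, g); expanding and making the result monic gives the answer.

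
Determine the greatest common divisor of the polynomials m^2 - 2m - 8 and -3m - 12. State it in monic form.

Repeated division with remainder:
  m^2 - 2m - 8 = (-(1/3)m + 2)(-3m - 12) + (16)
  -3m - 12 = (-(3/16)m - 3/4)(16) + (0)
The last nonzero remainder is the constant 16, so the polynomials are coprime and gcd = 1.

1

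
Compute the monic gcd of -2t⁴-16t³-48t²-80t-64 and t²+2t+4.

t²+2t+4

Apply the Euclidean algorithm:
  -2t⁴-16t³-48t²-80t-64 = (-2t²-12t-16)(t²+2t+4) + (0)
The last nonzero remainder t²+2t+4 is already monic.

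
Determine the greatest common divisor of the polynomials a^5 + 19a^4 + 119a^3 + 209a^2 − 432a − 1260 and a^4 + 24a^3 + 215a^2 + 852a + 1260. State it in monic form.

Repeated division with remainder:
  a^5 + 19a^4 + 119a^3 + 209a^2 − 432a − 1260 = (a − 5)(a^4 + 24a^3 + 215a^2 + 852a + 1260) + (24a^3 + 432a^2 + 2568a + 5040)
  a^4 + 24a^3 + 215a^2 + 852a + 1260 = ((1/24)a + 1/4)(24a^3 + 432a^2 + 2568a + 5040) + (0)
Last nonzero remainder: 24a^3 + 432a^2 + 2568a + 5040. Dividing through by 24 gives the monic gcd a^3 + 18a^2 + 107a + 210.

a^3 + 18a^2 + 107a + 210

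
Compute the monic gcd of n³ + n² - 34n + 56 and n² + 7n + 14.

1

Euclidean algorithm in ℚ[n]:
  n³ + n² - 34n + 56 = (n - 6)(n² + 7n + 14) + (-6n + 140)
  n² + 7n + 14 = (-(1/6)n - 91/18)(-6n + 140) + (6496/9)
  -6n + 140 = (-(27/3248)n + 45/232)(6496/9) + (0)
The last nonzero remainder is the constant 6496/9, so the polynomials are coprime and gcd = 1.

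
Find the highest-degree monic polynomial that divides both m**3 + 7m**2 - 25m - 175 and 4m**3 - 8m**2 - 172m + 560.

m**2 + 2m - 35

Euclidean algorithm in ℚ[m]:
  m**3 + 7m**2 - 25m - 175 = (1/4)(4m**3 - 8m**2 - 172m + 560) + (9m**2 + 18m - 315)
  4m**3 - 8m**2 - 172m + 560 = ((4/9)m - 16/9)(9m**2 + 18m - 315) + (0)
Last nonzero remainder: 9m**2 + 18m - 315. Dividing through by 9 gives the monic gcd m**2 + 2m - 35.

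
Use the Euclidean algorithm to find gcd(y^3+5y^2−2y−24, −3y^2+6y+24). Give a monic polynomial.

1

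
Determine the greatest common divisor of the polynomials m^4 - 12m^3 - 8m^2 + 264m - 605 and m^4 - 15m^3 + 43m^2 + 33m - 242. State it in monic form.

By polynomial division,
  m^4 - 12m^3 - 8m^2 + 264m - 605 = (m^4 - 15m^3 + 43m^2 + 33m - 242) + (3m^3 - 51m^2 + 231m - 363)
  m^4 - 15m^3 + 43m^2 + 33m - 242 = ((1/3)m + 2/3)(3m^3 - 51m^2 + 231m - 363) + (0)
Last nonzero remainder: 3m^3 - 51m^2 + 231m - 363. Dividing through by 3 gives the monic gcd m^3 - 17m^2 + 77m - 121.

m^3 - 17m^2 + 77m - 121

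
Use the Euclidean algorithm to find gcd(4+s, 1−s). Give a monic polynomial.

1

Repeated division with remainder:
  s+4 = (−1)(−s+1) + (5)
  −s+1 = (−(1/5)s+1/5)(5) + (0)
The last nonzero remainder is the constant 5, so the polynomials are coprime and gcd = 1.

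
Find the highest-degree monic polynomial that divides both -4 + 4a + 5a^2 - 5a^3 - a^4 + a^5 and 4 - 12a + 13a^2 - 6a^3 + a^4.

-2 + 5a - 4a^2 + a^3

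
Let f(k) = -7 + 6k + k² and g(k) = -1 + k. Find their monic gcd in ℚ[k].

Repeated division with remainder:
  k² + 6k - 7 = (k + 7)(k - 1) + (0)
The last nonzero remainder k - 1 is already monic.

-1 + k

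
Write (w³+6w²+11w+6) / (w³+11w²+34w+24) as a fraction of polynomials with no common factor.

(w²+5w+6)/(w²+10w+24)

By polynomial division,
  w³+6w²+11w+6 = (w³+11w²+34w+24) + (−5w²−23w−18)
  w³+11w²+34w+24 = (−(1/5)w−32/25)(−5w²−23w−18) + ((24/25)w+24/25)
  −5w²−23w−18 = (−(125/24)w−75/4)((24/25)w+24/25) + (0)
Last nonzero remainder: (24/25)w+24/25. Dividing through by 24/25 gives the monic gcd w+1.
Cancel w+1 from numerator and denominator to get the reduced form.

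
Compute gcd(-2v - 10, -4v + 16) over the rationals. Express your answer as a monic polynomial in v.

By polynomial division,
  -2v - 10 = (1/2)(-4v + 16) + (-18)
  -4v + 16 = ((2/9)v - 8/9)(-18) + (0)
The last nonzero remainder is the constant -18, so the polynomials are coprime and gcd = 1.

1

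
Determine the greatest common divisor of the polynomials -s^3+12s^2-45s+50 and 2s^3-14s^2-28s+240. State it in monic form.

s-5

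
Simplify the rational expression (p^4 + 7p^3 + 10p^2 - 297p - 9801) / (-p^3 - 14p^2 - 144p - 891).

By polynomial division,
  p^4 + 7p^3 + 10p^2 - 297p - 9801 = (-p + 7)(-p^3 - 14p^2 - 144p - 891) + (-36p^2 - 180p - 3564)
  -p^3 - 14p^2 - 144p - 891 = ((1/36)p + 1/4)(-36p^2 - 180p - 3564) + (0)
Last nonzero remainder: -36p^2 - 180p - 3564. Dividing through by -36 gives the monic gcd p^2 + 5p + 99.
Cancel p^2 + 5p + 99 from numerator and denominator to get the reduced form.

(-p^2 - 2p + 99)/(p + 9)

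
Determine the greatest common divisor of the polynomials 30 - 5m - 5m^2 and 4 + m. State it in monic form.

Euclidean algorithm in ℚ[m]:
  -5m^2 - 5m + 30 = (-5m + 15)(m + 4) + (-30)
  m + 4 = (-(1/30)m - 2/15)(-30) + (0)
The last nonzero remainder is the constant -30, so the polynomials are coprime and gcd = 1.

1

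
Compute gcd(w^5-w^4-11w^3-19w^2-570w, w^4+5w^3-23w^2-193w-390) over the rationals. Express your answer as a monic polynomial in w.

By polynomial division,
  w^5-w^4-11w^3-19w^2-570w = (w-6)(w^4+5w^3-23w^2-193w-390) + (42w^3+36w^2-1338w-2340)
  w^4+5w^3-23w^2-193w-390 = ((1/42)w+29/294)(42w^3+36w^2-1338w-2340) + ((260/49)w^2-(260/49)w-7800/49)
  42w^3+36w^2-1338w-2340 = ((1029/130)w+147/10)((260/49)w^2-(260/49)w-7800/49) + (0)
Last nonzero remainder: (260/49)w^2-(260/49)w-7800/49. Dividing through by 260/49 gives the monic gcd w^2-w-30.

w^2-w-30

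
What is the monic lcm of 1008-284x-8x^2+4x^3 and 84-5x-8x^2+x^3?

756+39x-77x^2+x^3+x^4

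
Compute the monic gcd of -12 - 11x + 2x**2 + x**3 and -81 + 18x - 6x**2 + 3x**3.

By polynomial division,
  x**3 + 2x**2 - 11x - 12 = (1/3)(3x**3 - 6x**2 + 18x - 81) + (4x**2 - 17x + 15)
  3x**3 - 6x**2 + 18x - 81 = ((3/4)x + 27/16)(4x**2 - 17x + 15) + ((567/16)x - 1701/16)
  4x**2 - 17x + 15 = ((64/567)x - 80/567)((567/16)x - 1701/16) + (0)
Last nonzero remainder: (567/16)x - 1701/16. Dividing through by 567/16 gives the monic gcd x - 3.

-3 + x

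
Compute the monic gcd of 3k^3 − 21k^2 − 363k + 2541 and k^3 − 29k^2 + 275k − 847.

Repeated division with remainder:
  3k^3 − 21k^2 − 363k + 2541 = (3)(k^3 − 29k^2 + 275k − 847) + (66k^2 − 1188k + 5082)
  k^3 − 29k^2 + 275k − 847 = ((1/66)k − 1/6)(66k^2 − 1188k + 5082) + (0)
Last nonzero remainder: 66k^2 − 1188k + 5082. Dividing through by 66 gives the monic gcd k^2 − 18k + 77.

k^2 − 18k + 77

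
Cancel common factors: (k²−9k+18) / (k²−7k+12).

(k−6)/(k−4)

Apply the Euclidean algorithm:
  k²−9k+18 = (k²−7k+12) + (−2k+6)
  k²−7k+12 = (−(1/2)k+2)(−2k+6) + (0)
Last nonzero remainder: −2k+6. Dividing through by −2 gives the monic gcd k−3.
Cancel k−3 from numerator and denominator to get the reduced form.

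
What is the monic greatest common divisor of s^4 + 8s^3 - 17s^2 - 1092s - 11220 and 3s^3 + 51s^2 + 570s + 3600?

Apply the Euclidean algorithm:
  s^4 + 8s^3 - 17s^2 - 1092s - 11220 = ((1/3)s - 3)(3s^3 + 51s^2 + 570s + 3600) + (-54s^2 - 582s - 420)
  3s^3 + 51s^2 + 570s + 3600 = (-(1/18)s - 28/81)(-54s^2 - 582s - 420) + ((9328/27)s + 93280/27)
  -54s^2 - 582s - 420 = (-(729/4664)s - 567/4664)((9328/27)s + 93280/27) + (0)
Last nonzero remainder: (9328/27)s + 93280/27. Dividing through by 9328/27 gives the monic gcd s + 10.

s + 10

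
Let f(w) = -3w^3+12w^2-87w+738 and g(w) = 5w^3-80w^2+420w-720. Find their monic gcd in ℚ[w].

w-6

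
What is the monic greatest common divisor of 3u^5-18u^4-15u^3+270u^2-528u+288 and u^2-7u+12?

u^2-7u+12

By polynomial division,
  3u^5-18u^4-15u^3+270u^2-528u+288 = (3u^3+3u^2-30u+24)(u^2-7u+12) + (0)
The last nonzero remainder u^2-7u+12 is already monic.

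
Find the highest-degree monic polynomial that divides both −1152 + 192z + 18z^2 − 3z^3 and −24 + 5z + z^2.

8 + z

Repeated division with remainder:
  −3z^3 + 18z^2 + 192z − 1152 = (−3z + 33)(z^2 + 5z − 24) + (−45z − 360)
  z^2 + 5z − 24 = (−(1/45)z + 1/15)(−45z − 360) + (0)
Last nonzero remainder: −45z − 360. Dividing through by −45 gives the monic gcd z + 8.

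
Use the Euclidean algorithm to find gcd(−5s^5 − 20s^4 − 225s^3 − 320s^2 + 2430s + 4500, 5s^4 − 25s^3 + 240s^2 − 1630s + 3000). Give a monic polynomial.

Apply the Euclidean algorithm:
  −5s^5 − 20s^4 − 225s^3 − 320s^2 + 2430s + 4500 = (−s − 9)(5s^4 − 25s^3 + 240s^2 − 1630s + 3000) + (−210s^3 + 210s^2 − 9240s + 31500)
  5s^4 − 25s^3 + 240s^2 − 1630s + 3000 = (−(1/42)s + 2/21)(−210s^3 + 210s^2 − 9240s + 31500) + (0)
Last nonzero remainder: −210s^3 + 210s^2 − 9240s + 31500. Dividing through by −210 gives the monic gcd s^3 − s^2 + 44s − 150.

s^3 − s^2 + 44s − 150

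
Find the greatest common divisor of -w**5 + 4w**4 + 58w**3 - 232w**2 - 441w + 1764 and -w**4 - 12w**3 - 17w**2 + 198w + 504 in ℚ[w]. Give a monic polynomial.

w**3 + 6w**2 - 19w - 84

Euclidean algorithm in ℚ[w]:
  -w**5 + 4w**4 + 58w**3 - 232w**2 - 441w + 1764 = (w - 16)(-w**4 - 12w**3 - 17w**2 + 198w + 504) + (-117w**3 - 702w**2 + 2223w + 9828)
  -w**4 - 12w**3 - 17w**2 + 198w + 504 = ((1/117)w + 2/39)(-117w**3 - 702w**2 + 2223w + 9828) + (0)
Last nonzero remainder: -117w**3 - 702w**2 + 2223w + 9828. Dividing through by -117 gives the monic gcd w**3 + 6w**2 - 19w - 84.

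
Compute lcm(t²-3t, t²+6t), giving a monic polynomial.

t³+3t²-18t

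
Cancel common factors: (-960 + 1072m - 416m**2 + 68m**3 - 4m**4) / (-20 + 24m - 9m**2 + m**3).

(-96 + 40m - 4m**2)/(-2 + m)

Euclidean algorithm in ℚ[m]:
  -4m**4 + 68m**3 - 416m**2 + 1072m - 960 = (-4m + 32)(m**3 - 9m**2 + 24m - 20) + (-32m**2 + 224m - 320)
  m**3 - 9m**2 + 24m - 20 = (-(1/32)m + 1/16)(-32m**2 + 224m - 320) + (0)
Last nonzero remainder: -32m**2 + 224m - 320. Dividing through by -32 gives the monic gcd m**2 - 7m + 10.
Cancel m**2 - 7m + 10 from numerator and denominator to get the reduced form.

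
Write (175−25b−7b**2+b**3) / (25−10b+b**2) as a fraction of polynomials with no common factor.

By polynomial division,
  b**3−7b**2−25b+175 = (b+3)(b**2−10b+25) + (−20b+100)
  b**2−10b+25 = (−(1/20)b+1/4)(−20b+100) + (0)
Last nonzero remainder: −20b+100. Dividing through by −20 gives the monic gcd b−5.
Cancel b−5 from numerator and denominator to get the reduced form.

(−35−2b+b**2)/(−5+b)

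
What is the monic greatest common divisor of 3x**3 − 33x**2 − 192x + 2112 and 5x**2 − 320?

x**2 − 64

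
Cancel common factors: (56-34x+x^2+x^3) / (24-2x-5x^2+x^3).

(-14+5x+x^2)/(-6-x+x^2)

By polynomial division,
  x^3+x^2-34x+56 = (x^3-5x^2-2x+24) + (6x^2-32x+32)
  x^3-5x^2-2x+24 = ((1/6)x+1/18)(6x^2-32x+32) + (-(50/9)x+200/9)
  6x^2-32x+32 = (-(27/25)x+36/25)(-(50/9)x+200/9) + (0)
Last nonzero remainder: -(50/9)x+200/9. Dividing through by -50/9 gives the monic gcd x-4.
Cancel x-4 from numerator and denominator to get the reduced form.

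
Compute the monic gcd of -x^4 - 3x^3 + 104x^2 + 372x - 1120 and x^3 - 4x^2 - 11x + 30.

x - 2

By polynomial division,
  -x^4 - 3x^3 + 104x^2 + 372x - 1120 = (-x - 7)(x^3 - 4x^2 - 11x + 30) + (65x^2 + 325x - 910)
  x^3 - 4x^2 - 11x + 30 = ((1/65)x - 9/65)(65x^2 + 325x - 910) + (48x - 96)
  65x^2 + 325x - 910 = ((65/48)x + 455/48)(48x - 96) + (0)
Last nonzero remainder: 48x - 96. Dividing through by 48 gives the monic gcd x - 2.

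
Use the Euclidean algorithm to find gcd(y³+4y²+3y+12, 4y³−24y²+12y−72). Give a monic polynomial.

Repeated division with remainder:
  y³+4y²+3y+12 = (1/4)(4y³−24y²+12y−72) + (10y²+30)
  4y³−24y²+12y−72 = ((2/5)y−12/5)(10y²+30) + (0)
Last nonzero remainder: 10y²+30. Dividing through by 10 gives the monic gcd y²+3.

y²+3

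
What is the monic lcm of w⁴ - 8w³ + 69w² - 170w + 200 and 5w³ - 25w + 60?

w⁵ - 5w⁴ + 45w³ + 37w² - 310w + 600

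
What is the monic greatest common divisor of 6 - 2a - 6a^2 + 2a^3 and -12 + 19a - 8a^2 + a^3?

3 - 4a + a^2

By polynomial division,
  2a^3 - 6a^2 - 2a + 6 = (2)(a^3 - 8a^2 + 19a - 12) + (10a^2 - 40a + 30)
  a^3 - 8a^2 + 19a - 12 = ((1/10)a - 2/5)(10a^2 - 40a + 30) + (0)
Last nonzero remainder: 10a^2 - 40a + 30. Dividing through by 10 gives the monic gcd a^2 - 4a + 3.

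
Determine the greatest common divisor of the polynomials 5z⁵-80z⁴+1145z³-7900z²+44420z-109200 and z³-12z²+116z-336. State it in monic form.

z³-12z²+116z-336

Euclidean algorithm in ℚ[z]:
  5z⁵-80z⁴+1145z³-7900z²+44420z-109200 = (5z²-20z+325)(z³-12z²+116z-336) + (0)
The last nonzero remainder z³-12z²+116z-336 is already monic.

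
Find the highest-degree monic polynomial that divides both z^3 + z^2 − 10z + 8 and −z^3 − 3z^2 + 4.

z − 1

By polynomial division,
  z^3 + z^2 − 10z + 8 = (−1)(−z^3 − 3z^2 + 4) + (−2z^2 − 10z + 12)
  −z^3 − 3z^2 + 4 = ((1/2)z − 1)(−2z^2 − 10z + 12) + (−16z + 16)
  −2z^2 − 10z + 12 = ((1/8)z + 3/4)(−16z + 16) + (0)
Last nonzero remainder: −16z + 16. Dividing through by −16 gives the monic gcd z − 1.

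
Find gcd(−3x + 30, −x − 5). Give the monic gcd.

1

Euclidean algorithm in ℚ[x]:
  −3x + 30 = (3)(−x − 5) + (45)
  −x − 5 = (−(1/45)x − 1/9)(45) + (0)
The last nonzero remainder is the constant 45, so the polynomials are coprime and gcd = 1.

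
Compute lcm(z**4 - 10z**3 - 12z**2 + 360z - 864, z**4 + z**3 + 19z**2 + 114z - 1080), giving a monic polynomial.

Apply the Euclidean algorithm:
  z**4 - 10z**3 - 12z**2 + 360z - 864 = (z**4 + z**3 + 19z**2 + 114z - 1080) + (-11z**3 - 31z**2 + 246z + 216)
  z**4 + z**3 + 19z**2 + 114z - 1080 = (-(1/11)z + 20/121)(-11z**3 - 31z**2 + 246z + 216) + ((5625/121)z**2 + (11250/121)z - 135000/121)
  -11z**3 - 31z**2 + 246z + 216 = (-(1331/5625)z - 121/625)((5625/121)z**2 + (11250/121)z - 135000/121) + (0)
Last nonzero remainder: (5625/121)z**2 + (11250/121)z - 135000/121. Dividing through by 5625/121 gives the monic gcd z**2 + 2z - 24.
Then lcm(f, g) = f·g / gcd(f, g); expanding and making the result monic gives the answer.

z**6 - 11z**5 + 43z**4 - 78z**3 - 1764z**2 + 17064z - 38880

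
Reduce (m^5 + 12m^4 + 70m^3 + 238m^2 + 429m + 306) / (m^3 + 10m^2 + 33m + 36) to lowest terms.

Euclidean algorithm in ℚ[m]:
  m^5 + 12m^4 + 70m^3 + 238m^2 + 429m + 306 = (m^2 + 2m + 17)(m^3 + 10m^2 + 33m + 36) + (-34m^2 - 204m - 306)
  m^3 + 10m^2 + 33m + 36 = (-(1/34)m - 2/17)(-34m^2 - 204m - 306) + (0)
Last nonzero remainder: -34m^2 - 204m - 306. Dividing through by -34 gives the monic gcd m^2 + 6m + 9.
Cancel m^2 + 6m + 9 from numerator and denominator to get the reduced form.

(m^3 + 6m^2 + 25m + 34)/(m + 4)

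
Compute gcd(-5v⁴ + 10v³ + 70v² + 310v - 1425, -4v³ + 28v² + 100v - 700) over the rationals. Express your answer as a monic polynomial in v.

v - 5

Apply the Euclidean algorithm:
  -5v⁴ + 10v³ + 70v² + 310v - 1425 = ((5/4)v + 25/4)(-4v³ + 28v² + 100v - 700) + (-230v² + 560v + 2950)
  -4v³ + 28v² + 100v - 700 = ((2/115)v - 42/529)(-230v² + 560v + 2950) + ((49280/529)v - 246400/529)
  -230v² + 560v + 2950 = (-(12167/4928)v - 31211/4928)((49280/529)v - 246400/529) + (0)
Last nonzero remainder: (49280/529)v - 246400/529. Dividing through by 49280/529 gives the monic gcd v - 5.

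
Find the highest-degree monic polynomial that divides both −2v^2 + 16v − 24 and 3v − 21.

By polynomial division,
  −2v^2 + 16v − 24 = (−(2/3)v + 2/3)(3v − 21) + (−10)
  3v − 21 = (−(3/10)v + 21/10)(−10) + (0)
The last nonzero remainder is the constant −10, so the polynomials are coprime and gcd = 1.

1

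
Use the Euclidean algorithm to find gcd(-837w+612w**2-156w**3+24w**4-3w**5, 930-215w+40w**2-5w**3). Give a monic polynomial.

By polynomial division,
  -3w**5+24w**4-156w**3+612w**2-837w = ((3/5)w**2+27/5)(-5w**3+40w**2-215w+930) + (-162w**2+324w-5022)
  -5w**3+40w**2-215w+930 = ((5/162)w-5/27)(-162w**2+324w-5022) + (0)
Last nonzero remainder: -162w**2+324w-5022. Dividing through by -162 gives the monic gcd w**2-2w+31.

31-2w+w**2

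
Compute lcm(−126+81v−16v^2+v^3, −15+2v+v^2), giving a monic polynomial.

−630+279v+v^2−11v^3+v^4

By polynomial division,
  v^3−16v^2+81v−126 = (v−18)(v^2+2v−15) + (132v−396)
  v^2+2v−15 = ((1/132)v+5/132)(132v−396) + (0)
Last nonzero remainder: 132v−396. Dividing through by 132 gives the monic gcd v−3.
Then lcm(f, g) = f·g / gcd(f, g); expanding and making the result monic gives the answer.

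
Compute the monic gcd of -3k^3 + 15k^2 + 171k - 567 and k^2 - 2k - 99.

1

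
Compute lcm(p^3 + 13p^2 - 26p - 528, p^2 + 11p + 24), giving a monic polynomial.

Euclidean algorithm in ℚ[p]:
  p^3 + 13p^2 - 26p - 528 = (p + 2)(p^2 + 11p + 24) + (-72p - 576)
  p^2 + 11p + 24 = (-(1/72)p - 1/24)(-72p - 576) + (0)
Last nonzero remainder: -72p - 576. Dividing through by -72 gives the monic gcd p + 8.
Then lcm(f, g) = f·g / gcd(f, g); expanding and making the result monic gives the answer.

p^4 + 16p^3 + 13p^2 - 606p - 1584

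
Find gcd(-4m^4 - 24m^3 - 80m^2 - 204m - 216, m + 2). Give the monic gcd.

m + 2

Euclidean algorithm in ℚ[m]:
  -4m^4 - 24m^3 - 80m^2 - 204m - 216 = (-4m^3 - 16m^2 - 48m - 108)(m + 2) + (0)
The last nonzero remainder m + 2 is already monic.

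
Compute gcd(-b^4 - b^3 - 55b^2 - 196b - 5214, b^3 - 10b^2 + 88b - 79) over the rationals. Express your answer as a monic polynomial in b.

b^2 - 9b + 79

Euclidean algorithm in ℚ[b]:
  -b^4 - b^3 - 55b^2 - 196b - 5214 = (-b - 11)(b^3 - 10b^2 + 88b - 79) + (-77b^2 + 693b - 6083)
  b^3 - 10b^2 + 88b - 79 = (-(1/77)b + 1/77)(-77b^2 + 693b - 6083) + (0)
Last nonzero remainder: -77b^2 + 693b - 6083. Dividing through by -77 gives the monic gcd b^2 - 9b + 79.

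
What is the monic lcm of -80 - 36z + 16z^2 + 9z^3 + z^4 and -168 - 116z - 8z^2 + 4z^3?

1680 + 1076z - 272z^2 - 289z^3 - 41z^4 + 5z^5 + z^6

Apply the Euclidean algorithm:
  z^4 + 9z^3 + 16z^2 - 36z - 80 = ((1/4)z + 11/4)(4z^3 - 8z^2 - 116z - 168) + (67z^2 + 325z + 382)
  4z^3 - 8z^2 - 116z - 168 = ((4/67)z - 1836/4489)(67z^2 + 325z + 382) + (-(26400/4489)z - 52800/4489)
  67z^2 + 325z + 382 = (-(300763/26400)z - 857399/26400)(-(26400/4489)z - 52800/4489) + (0)
Last nonzero remainder: -(26400/4489)z - 52800/4489. Dividing through by -26400/4489 gives the monic gcd z + 2.
Then lcm(f, g) = f·g / gcd(f, g); expanding and making the result monic gives the answer.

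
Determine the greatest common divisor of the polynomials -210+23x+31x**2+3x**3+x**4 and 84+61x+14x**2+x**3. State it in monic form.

By polynomial division,
  x**4+3x**3+31x**2+23x-210 = (x-11)(x**3+14x**2+61x+84) + (124x**2+610x+714)
  x**3+14x**2+61x+84 = ((1/124)x+563/7688)(124x**2+610x+714) + ((40635/3844)x+121905/3844)
  124x**2+610x+714 = ((476656/40635)x+130696/5805)((40635/3844)x+121905/3844) + (0)
Last nonzero remainder: (40635/3844)x+121905/3844. Dividing through by 40635/3844 gives the monic gcd x+3.

3+x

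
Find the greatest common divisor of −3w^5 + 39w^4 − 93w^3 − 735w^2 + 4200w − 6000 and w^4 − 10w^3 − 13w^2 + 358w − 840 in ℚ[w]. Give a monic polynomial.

Euclidean algorithm in ℚ[w]:
  −3w^5 + 39w^4 − 93w^3 − 735w^2 + 4200w − 6000 = (−3w + 9)(w^4 − 10w^3 − 13w^2 + 358w − 840) + (−42w^3 + 456w^2 − 1542w + 1560)
  w^4 − 10w^3 − 13w^2 + 358w − 840 = (−(1/42)w − 1/49)(−42w^3 + 456w^2 − 1542w + 1560) + (−(1980/49)w^2 + (17820/49)w − 39600/49)
  −42w^3 + 456w^2 − 1542w + 1560 = ((343/330)w − 637/330)(−(1980/49)w^2 + (17820/49)w − 39600/49) + (0)
Last nonzero remainder: −(1980/49)w^2 + (17820/49)w − 39600/49. Dividing through by −1980/49 gives the monic gcd w^2 − 9w + 20.

w^2 − 9w + 20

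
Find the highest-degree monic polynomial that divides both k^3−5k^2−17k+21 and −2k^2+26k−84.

k−7

By polynomial division,
  k^3−5k^2−17k+21 = (−(1/2)k−4)(−2k^2+26k−84) + (45k−315)
  −2k^2+26k−84 = (−(2/45)k+4/15)(45k−315) + (0)
Last nonzero remainder: 45k−315. Dividing through by 45 gives the monic gcd k−7.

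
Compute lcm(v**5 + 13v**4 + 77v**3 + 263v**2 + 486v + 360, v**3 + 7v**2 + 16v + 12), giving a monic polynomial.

v**6 + 15v**5 + 103v**4 + 417v**3 + 1012v**2 + 1332v + 720

By polynomial division,
  v**5 + 13v**4 + 77v**3 + 263v**2 + 486v + 360 = (v**2 + 6v + 19)(v**3 + 7v**2 + 16v + 12) + (22v**2 + 110v + 132)
  v**3 + 7v**2 + 16v + 12 = ((1/22)v + 1/11)(22v**2 + 110v + 132) + (0)
Last nonzero remainder: 22v**2 + 110v + 132. Dividing through by 22 gives the monic gcd v**2 + 5v + 6.
Then lcm(f, g) = f·g / gcd(f, g); expanding and making the result monic gives the answer.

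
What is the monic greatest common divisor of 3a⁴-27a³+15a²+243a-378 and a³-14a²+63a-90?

a-3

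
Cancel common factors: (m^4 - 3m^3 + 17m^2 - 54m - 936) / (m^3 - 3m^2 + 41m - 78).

By polynomial division,
  m^4 - 3m^3 + 17m^2 - 54m - 936 = (m)(m^3 - 3m^2 + 41m - 78) + (-24m^2 + 24m - 936)
  m^3 - 3m^2 + 41m - 78 = (-(1/24)m + 1/12)(-24m^2 + 24m - 936) + (0)
Last nonzero remainder: -24m^2 + 24m - 936. Dividing through by -24 gives the monic gcd m^2 - m + 39.
Cancel m^2 - m + 39 from numerator and denominator to get the reduced form.

(m^2 - 2m - 24)/(m - 2)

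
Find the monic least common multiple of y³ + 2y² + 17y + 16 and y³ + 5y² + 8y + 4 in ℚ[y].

y⁵ + 6y⁴ + 29y³ + 92y² + 132y + 64

Repeated division with remainder:
  y³ + 2y² + 17y + 16 = (y³ + 5y² + 8y + 4) + (-3y² + 9y + 12)
  y³ + 5y² + 8y + 4 = (-(1/3)y - 8/3)(-3y² + 9y + 12) + (36y + 36)
  -3y² + 9y + 12 = (-(1/12)y + 1/3)(36y + 36) + (0)
Last nonzero remainder: 36y + 36. Dividing through by 36 gives the monic gcd y + 1.
Then lcm(f, g) = f·g / gcd(f, g); expanding and making the result monic gives the answer.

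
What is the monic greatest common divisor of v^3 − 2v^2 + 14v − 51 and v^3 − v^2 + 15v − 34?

Euclidean algorithm in ℚ[v]:
  v^3 − 2v^2 + 14v − 51 = (v^3 − v^2 + 15v − 34) + (−v^2 − v − 17)
  v^3 − v^2 + 15v − 34 = (−v + 2)(−v^2 − v − 17) + (0)
Last nonzero remainder: −v^2 − v − 17. Dividing through by −1 gives the monic gcd v^2 + v + 17.

v^2 + v + 17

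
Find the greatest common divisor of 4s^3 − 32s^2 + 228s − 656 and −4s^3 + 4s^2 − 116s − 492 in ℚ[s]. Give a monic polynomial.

s^2 − 4s + 41

Repeated division with remainder:
  4s^3 − 32s^2 + 228s − 656 = (−1)(−4s^3 + 4s^2 − 116s − 492) + (−28s^2 + 112s − 1148)
  −4s^3 + 4s^2 − 116s − 492 = ((1/7)s + 3/7)(−28s^2 + 112s − 1148) + (0)
Last nonzero remainder: −28s^2 + 112s − 1148. Dividing through by −28 gives the monic gcd s^2 − 4s + 41.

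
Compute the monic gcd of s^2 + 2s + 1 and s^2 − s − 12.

Euclidean algorithm in ℚ[s]:
  s^2 + 2s + 1 = (s^2 − s − 12) + (3s + 13)
  s^2 − s − 12 = ((1/3)s − 16/9)(3s + 13) + (100/9)
  3s + 13 = ((27/100)s + 117/100)(100/9) + (0)
The last nonzero remainder is the constant 100/9, so the polynomials are coprime and gcd = 1.

1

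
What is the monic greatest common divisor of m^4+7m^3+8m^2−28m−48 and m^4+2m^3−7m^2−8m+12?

m^3+3m^2−4m−12

Repeated division with remainder:
  m^4+7m^3+8m^2−28m−48 = (m^4+2m^3−7m^2−8m+12) + (5m^3+15m^2−20m−60)
  m^4+2m^3−7m^2−8m+12 = ((1/5)m−1/5)(5m^3+15m^2−20m−60) + (0)
Last nonzero remainder: 5m^3+15m^2−20m−60. Dividing through by 5 gives the monic gcd m^3+3m^2−4m−12.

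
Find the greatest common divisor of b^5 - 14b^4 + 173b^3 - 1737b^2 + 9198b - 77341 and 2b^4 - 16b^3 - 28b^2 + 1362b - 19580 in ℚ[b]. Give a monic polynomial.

By polynomial division,
  b^5 - 14b^4 + 173b^3 - 1737b^2 + 9198b - 77341 = ((1/2)b - 3)(2b^4 - 16b^3 - 28b^2 + 1362b - 19580) + (139b^3 - 2502b^2 + 23074b - 136081)
  2b^4 - 16b^3 - 28b^2 + 1362b - 19580 = ((2/139)b + 20/139)(139b^3 - 2502b^2 + 23074b - 136081) + (0)
Last nonzero remainder: 139b^3 - 2502b^2 + 23074b - 136081. Dividing through by 139 gives the monic gcd b^3 - 18b^2 + 166b - 979.

b^3 - 18b^2 + 166b - 979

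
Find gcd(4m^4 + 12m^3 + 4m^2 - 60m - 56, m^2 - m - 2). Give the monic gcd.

m^2 - m - 2

By polynomial division,
  4m^4 + 12m^3 + 4m^2 - 60m - 56 = (4m^2 + 16m + 28)(m^2 - m - 2) + (0)
The last nonzero remainder m^2 - m - 2 is already monic.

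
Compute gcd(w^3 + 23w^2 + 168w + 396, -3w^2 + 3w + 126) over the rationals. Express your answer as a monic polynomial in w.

w + 6

Apply the Euclidean algorithm:
  w^3 + 23w^2 + 168w + 396 = (-(1/3)w - 8)(-3w^2 + 3w + 126) + (234w + 1404)
  -3w^2 + 3w + 126 = (-(1/78)w + 7/78)(234w + 1404) + (0)
Last nonzero remainder: 234w + 1404. Dividing through by 234 gives the monic gcd w + 6.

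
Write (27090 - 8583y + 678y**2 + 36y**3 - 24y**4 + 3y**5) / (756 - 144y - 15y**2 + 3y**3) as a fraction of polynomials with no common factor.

(-215 + 63y - 9y**2 + y**3)/(-6 + y)

Repeated division with remainder:
  3y**5 - 24y**4 + 36y**3 + 678y**2 - 8583y + 27090 = (y**2 - 3y + 45)(3y**3 - 15y**2 - 144y + 756) + (165y**2 + 165y - 6930)
  3y**3 - 15y**2 - 144y + 756 = ((1/55)y - 6/55)(165y**2 + 165y - 6930) + (0)
Last nonzero remainder: 165y**2 + 165y - 6930. Dividing through by 165 gives the monic gcd y**2 + y - 42.
Cancel y**2 + y - 42 from numerator and denominator to get the reduced form.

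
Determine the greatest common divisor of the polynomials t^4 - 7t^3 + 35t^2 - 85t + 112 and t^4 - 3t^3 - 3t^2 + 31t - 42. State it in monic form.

t^2 - 4t + 7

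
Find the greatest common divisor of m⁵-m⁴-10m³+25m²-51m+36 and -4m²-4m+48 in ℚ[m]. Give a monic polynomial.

Apply the Euclidean algorithm:
  m⁵-m⁴-10m³+25m²-51m+36 = (-(1/4)m³+(1/2)m²-m+3/4)(-4m²-4m+48) + (0)
Last nonzero remainder: -4m²-4m+48. Dividing through by -4 gives the monic gcd m²+m-12.

m²+m-12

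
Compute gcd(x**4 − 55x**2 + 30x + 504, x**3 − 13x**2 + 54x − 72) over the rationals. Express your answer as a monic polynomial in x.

x**2 − 10x + 24

Apply the Euclidean algorithm:
  x**4 − 55x**2 + 30x + 504 = (x + 13)(x**3 − 13x**2 + 54x − 72) + (60x**2 − 600x + 1440)
  x**3 − 13x**2 + 54x − 72 = ((1/60)x − 1/20)(60x**2 − 600x + 1440) + (0)
Last nonzero remainder: 60x**2 − 600x + 1440. Dividing through by 60 gives the monic gcd x**2 − 10x + 24.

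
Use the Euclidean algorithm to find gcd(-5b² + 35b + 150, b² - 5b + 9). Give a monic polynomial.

1

By polynomial division,
  -5b² + 35b + 150 = (-5)(b² - 5b + 9) + (10b + 195)
  b² - 5b + 9 = ((1/10)b - 49/20)(10b + 195) + (1947/4)
  10b + 195 = ((40/1947)b + 260/649)(1947/4) + (0)
The last nonzero remainder is the constant 1947/4, so the polynomials are coprime and gcd = 1.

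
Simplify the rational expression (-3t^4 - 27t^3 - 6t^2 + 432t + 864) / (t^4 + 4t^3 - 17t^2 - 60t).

(-3t^2 - 30t - 72)/(t^2 + 5t)

By polynomial division,
  -3t^4 - 27t^3 - 6t^2 + 432t + 864 = (-3)(t^4 + 4t^3 - 17t^2 - 60t) + (-15t^3 - 57t^2 + 252t + 864)
  t^4 + 4t^3 - 17t^2 - 60t = (-(1/15)t - 1/75)(-15t^3 - 57t^2 + 252t + 864) + (-(24/25)t^2 + (24/25)t + 288/25)
  -15t^3 - 57t^2 + 252t + 864 = ((125/8)t + 75)(-(24/25)t^2 + (24/25)t + 288/25) + (0)
Last nonzero remainder: -(24/25)t^2 + (24/25)t + 288/25. Dividing through by -24/25 gives the monic gcd t^2 - t - 12.
Cancel t^2 - t - 12 from numerator and denominator to get the reduced form.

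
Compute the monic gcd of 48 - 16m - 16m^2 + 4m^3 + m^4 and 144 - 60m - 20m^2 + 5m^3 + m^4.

Euclidean algorithm in ℚ[m]:
  m^4 + 4m^3 - 16m^2 - 16m + 48 = (m^4 + 5m^3 - 20m^2 - 60m + 144) + (-m^3 + 4m^2 + 44m - 96)
  m^4 + 5m^3 - 20m^2 - 60m + 144 = (-m - 9)(-m^3 + 4m^2 + 44m - 96) + (60m^2 + 240m - 720)
  -m^3 + 4m^2 + 44m - 96 = (-(1/60)m + 2/15)(60m^2 + 240m - 720) + (0)
Last nonzero remainder: 60m^2 + 240m - 720. Dividing through by 60 gives the monic gcd m^2 + 4m - 12.

-12 + 4m + m^2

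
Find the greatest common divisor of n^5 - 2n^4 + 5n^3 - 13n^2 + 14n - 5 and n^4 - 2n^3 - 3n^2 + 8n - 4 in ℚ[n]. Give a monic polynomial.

n^2 - 2n + 1

Repeated division with remainder:
  n^5 - 2n^4 + 5n^3 - 13n^2 + 14n - 5 = (n)(n^4 - 2n^3 - 3n^2 + 8n - 4) + (8n^3 - 21n^2 + 18n - 5)
  n^4 - 2n^3 - 3n^2 + 8n - 4 = ((1/8)n + 5/64)(8n^3 - 21n^2 + 18n - 5) + (-(231/64)n^2 + (231/32)n - 231/64)
  8n^3 - 21n^2 + 18n - 5 = (-(512/231)n + 320/231)(-(231/64)n^2 + (231/32)n - 231/64) + (0)
Last nonzero remainder: -(231/64)n^2 + (231/32)n - 231/64. Dividing through by -231/64 gives the monic gcd n^2 - 2n + 1.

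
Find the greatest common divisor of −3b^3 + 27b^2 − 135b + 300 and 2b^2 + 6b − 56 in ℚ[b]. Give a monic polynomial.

Repeated division with remainder:
  −3b^3 + 27b^2 − 135b + 300 = (−(3/2)b + 18)(2b^2 + 6b − 56) + (−327b + 1308)
  2b^2 + 6b − 56 = (−(2/327)b − 14/327)(−327b + 1308) + (0)
Last nonzero remainder: −327b + 1308. Dividing through by −327 gives the monic gcd b − 4.

b − 4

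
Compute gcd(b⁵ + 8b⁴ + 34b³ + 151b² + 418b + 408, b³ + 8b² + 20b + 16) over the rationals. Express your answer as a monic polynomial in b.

b² + 6b + 8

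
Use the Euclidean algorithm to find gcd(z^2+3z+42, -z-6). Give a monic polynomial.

1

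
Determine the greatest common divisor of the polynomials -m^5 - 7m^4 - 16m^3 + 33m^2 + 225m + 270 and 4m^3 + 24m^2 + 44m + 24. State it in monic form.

By polynomial division,
  -m^5 - 7m^4 - 16m^3 + 33m^2 + 225m + 270 = (-(1/4)m^2 - (1/4)m + 1/4)(4m^3 + 24m^2 + 44m + 24) + (44m^2 + 220m + 264)
  4m^3 + 24m^2 + 44m + 24 = ((1/11)m + 1/11)(44m^2 + 220m + 264) + (0)
Last nonzero remainder: 44m^2 + 220m + 264. Dividing through by 44 gives the monic gcd m^2 + 5m + 6.

m^2 + 5m + 6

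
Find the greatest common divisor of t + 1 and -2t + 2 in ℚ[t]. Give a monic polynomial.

Apply the Euclidean algorithm:
  t + 1 = (-1/2)(-2t + 2) + (2)
  -2t + 2 = (-t + 1)(2) + (0)
The last nonzero remainder is the constant 2, so the polynomials are coprime and gcd = 1.

1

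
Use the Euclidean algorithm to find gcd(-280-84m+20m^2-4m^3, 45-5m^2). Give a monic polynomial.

Repeated division with remainder:
  -4m^3+20m^2-84m-280 = ((4/5)m-4)(-5m^2+45) + (-120m-100)
  -5m^2+45 = ((1/24)m-5/144)(-120m-100) + (1495/36)
  -120m-100 = (-(864/299)m-720/299)(1495/36) + (0)
The last nonzero remainder is the constant 1495/36, so the polynomials are coprime and gcd = 1.

1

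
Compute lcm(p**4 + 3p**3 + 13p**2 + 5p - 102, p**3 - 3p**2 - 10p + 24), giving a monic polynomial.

By polynomial division,
  p**4 + 3p**3 + 13p**2 + 5p - 102 = (p + 6)(p**3 - 3p**2 - 10p + 24) + (41p**2 + 41p - 246)
  p**3 - 3p**2 - 10p + 24 = ((1/41)p - 4/41)(41p**2 + 41p - 246) + (0)
Last nonzero remainder: 41p**2 + 41p - 246. Dividing through by 41 gives the monic gcd p**2 + p - 6.
Then lcm(f, g) = f·g / gcd(f, g); expanding and making the result monic gives the answer.

p**5 - p**4 + p**3 - 47p**2 - 122p + 408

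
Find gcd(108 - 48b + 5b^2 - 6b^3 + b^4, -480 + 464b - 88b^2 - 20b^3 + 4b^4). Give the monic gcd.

By polynomial division,
  b^4 - 6b^3 + 5b^2 - 48b + 108 = (1/4)(4b^4 - 20b^3 - 88b^2 + 464b - 480) + (-b^3 + 27b^2 - 164b + 228)
  4b^4 - 20b^3 - 88b^2 + 464b - 480 = (-4b - 88)(-b^3 + 27b^2 - 164b + 228) + (1632b^2 - 13056b + 19584)
  -b^3 + 27b^2 - 164b + 228 = (-(1/1632)b + 19/1632)(1632b^2 - 13056b + 19584) + (0)
Last nonzero remainder: 1632b^2 - 13056b + 19584. Dividing through by 1632 gives the monic gcd b^2 - 8b + 12.

12 - 8b + b^2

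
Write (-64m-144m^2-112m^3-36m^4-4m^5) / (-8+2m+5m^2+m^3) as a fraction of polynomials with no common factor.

(-8m-12m^2-4m^3)/(-1+m)

Apply the Euclidean algorithm:
  -4m^5-36m^4-112m^3-144m^2-64m = (-4m^2-16m-24)(m^3+5m^2+2m-8) + (-24m^2-144m-192)
  m^3+5m^2+2m-8 = (-(1/24)m+1/24)(-24m^2-144m-192) + (0)
Last nonzero remainder: -24m^2-144m-192. Dividing through by -24 gives the monic gcd m^2+6m+8.
Cancel m^2+6m+8 from numerator and denominator to get the reduced form.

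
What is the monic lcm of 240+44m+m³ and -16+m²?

-960+64m+44m²-4m³+m⁴

Repeated division with remainder:
  m³+44m+240 = (m)(m²-16) + (60m+240)
  m²-16 = ((1/60)m-1/15)(60m+240) + (0)
Last nonzero remainder: 60m+240. Dividing through by 60 gives the monic gcd m+4.
Then lcm(f, g) = f·g / gcd(f, g); expanding and making the result monic gives the answer.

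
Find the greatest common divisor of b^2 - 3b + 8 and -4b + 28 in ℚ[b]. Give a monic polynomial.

Apply the Euclidean algorithm:
  b^2 - 3b + 8 = (-(1/4)b - 1)(-4b + 28) + (36)
  -4b + 28 = (-(1/9)b + 7/9)(36) + (0)
The last nonzero remainder is the constant 36, so the polynomials are coprime and gcd = 1.

1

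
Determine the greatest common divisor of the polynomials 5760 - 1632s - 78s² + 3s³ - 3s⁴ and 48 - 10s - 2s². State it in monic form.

-24 + 5s + s²

Euclidean algorithm in ℚ[s]:
  -3s⁴ + 3s³ - 78s² - 1632s + 5760 = ((3/2)s² - 9s + 120)(-2s² - 10s + 48) + (0)
Last nonzero remainder: -2s² - 10s + 48. Dividing through by -2 gives the monic gcd s² + 5s - 24.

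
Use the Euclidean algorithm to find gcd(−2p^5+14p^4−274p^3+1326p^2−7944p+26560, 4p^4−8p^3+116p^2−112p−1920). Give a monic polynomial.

p^3−5p^2+44p−160

Apply the Euclidean algorithm:
  −2p^5+14p^4−274p^3+1326p^2−7944p+26560 = (−(1/2)p+5/2)(4p^4−8p^3+116p^2−112p−1920) + (−196p^3+980p^2−8624p+31360)
  4p^4−8p^3+116p^2−112p−1920 = (−(1/49)p−3/49)(−196p^3+980p^2−8624p+31360) + (0)
Last nonzero remainder: −196p^3+980p^2−8624p+31360. Dividing through by −196 gives the monic gcd p^3−5p^2+44p−160.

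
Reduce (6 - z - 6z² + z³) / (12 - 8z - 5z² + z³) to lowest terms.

(1 + z)/(2 + z)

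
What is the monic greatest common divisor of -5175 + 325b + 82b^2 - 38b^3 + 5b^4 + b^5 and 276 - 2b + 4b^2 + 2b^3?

Apply the Euclidean algorithm:
  b^5 + 5b^4 - 38b^3 + 82b^2 + 325b - 5175 = ((1/2)b^2 + (3/2)b - 43/2)(2b^3 + 4b^2 - 2b + 276) + (33b^2 - 132b + 759)
  2b^3 + 4b^2 - 2b + 276 = ((2/33)b + 4/11)(33b^2 - 132b + 759) + (0)
Last nonzero remainder: 33b^2 - 132b + 759. Dividing through by 33 gives the monic gcd b^2 - 4b + 23.

23 - 4b + b^2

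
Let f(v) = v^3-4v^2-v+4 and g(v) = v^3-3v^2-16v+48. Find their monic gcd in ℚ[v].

v-4

Apply the Euclidean algorithm:
  v^3-4v^2-v+4 = (v^3-3v^2-16v+48) + (-v^2+15v-44)
  v^3-3v^2-16v+48 = (-v-12)(-v^2+15v-44) + (120v-480)
  -v^2+15v-44 = (-(1/120)v+11/120)(120v-480) + (0)
Last nonzero remainder: 120v-480. Dividing through by 120 gives the monic gcd v-4.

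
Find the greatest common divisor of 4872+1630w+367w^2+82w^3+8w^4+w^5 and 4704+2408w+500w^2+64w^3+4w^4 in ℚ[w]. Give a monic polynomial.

Euclidean algorithm in ℚ[w]:
  w^5+8w^4+82w^3+367w^2+1630w+4872 = ((1/4)w-2)(4w^4+64w^3+500w^2+2408w+4704) + (85w^3+765w^2+5270w+14280)
  4w^4+64w^3+500w^2+2408w+4704 = ((4/85)w+28/85)(85w^3+765w^2+5270w+14280) + (0)
Last nonzero remainder: 85w^3+765w^2+5270w+14280. Dividing through by 85 gives the monic gcd w^3+9w^2+62w+168.

168+62w+9w^2+w^3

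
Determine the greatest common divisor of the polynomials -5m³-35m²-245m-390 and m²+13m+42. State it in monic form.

Euclidean algorithm in ℚ[m]:
  -5m³-35m²-245m-390 = (-5m+30)(m²+13m+42) + (-425m-1650)
  m²+13m+42 = (-(1/425)m-31/1445)(-425m-1650) + (1908/289)
  -425m-1650 = (-(122825/1908)m-79475/318)(1908/289) + (0)
The last nonzero remainder is the constant 1908/289, so the polynomials are coprime and gcd = 1.

1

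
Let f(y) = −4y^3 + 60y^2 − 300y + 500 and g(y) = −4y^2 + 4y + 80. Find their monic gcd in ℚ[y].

Euclidean algorithm in ℚ[y]:
  −4y^3 + 60y^2 − 300y + 500 = (y − 14)(−4y^2 + 4y + 80) + (−324y + 1620)
  −4y^2 + 4y + 80 = ((1/81)y + 4/81)(−324y + 1620) + (0)
Last nonzero remainder: −324y + 1620. Dividing through by −324 gives the monic gcd y − 5.

y − 5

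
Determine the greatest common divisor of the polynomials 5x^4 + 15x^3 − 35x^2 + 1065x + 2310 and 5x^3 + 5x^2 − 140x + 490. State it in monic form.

Euclidean algorithm in ℚ[x]:
  5x^4 + 15x^3 − 35x^2 + 1065x + 2310 = (x + 2)(5x^3 + 5x^2 − 140x + 490) + (95x^2 + 855x + 1330)
  5x^3 + 5x^2 − 140x + 490 = ((1/19)x − 8/19)(95x^2 + 855x + 1330) + (150x + 1050)
  95x^2 + 855x + 1330 = ((19/30)x + 19/15)(150x + 1050) + (0)
Last nonzero remainder: 150x + 1050. Dividing through by 150 gives the monic gcd x + 7.

x + 7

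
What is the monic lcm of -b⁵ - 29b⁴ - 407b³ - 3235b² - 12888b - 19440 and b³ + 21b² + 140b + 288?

b⁶ + 37b⁵ + 639b⁴ + 6491b³ + 38768b² + 122544b + 155520

By polynomial division,
  -b⁵ - 29b⁴ - 407b³ - 3235b² - 12888b - 19440 = (-b² - 8b - 99)(b³ + 21b² + 140b + 288) + (252b² + 3276b + 9072)
  b³ + 21b² + 140b + 288 = ((1/252)b + 2/63)(252b² + 3276b + 9072) + (0)
Last nonzero remainder: 252b² + 3276b + 9072. Dividing through by 252 gives the monic gcd b² + 13b + 36.
Then lcm(f, g) = f·g / gcd(f, g); expanding and making the result monic gives the answer.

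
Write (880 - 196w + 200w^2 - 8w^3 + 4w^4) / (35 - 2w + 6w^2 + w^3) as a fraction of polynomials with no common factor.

(176 - 4w + 4w^2)/(7 + w)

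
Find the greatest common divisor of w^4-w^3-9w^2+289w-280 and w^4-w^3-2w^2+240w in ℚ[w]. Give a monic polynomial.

By polynomial division,
  w^4-w^3-9w^2+289w-280 = (w^4-w^3-2w^2+240w) + (-7w^2+49w-280)
  w^4-w^3-2w^2+240w = (-(1/7)w^2-(6/7)w)(-7w^2+49w-280) + (0)
Last nonzero remainder: -7w^2+49w-280. Dividing through by -7 gives the monic gcd w^2-7w+40.

w^2-7w+40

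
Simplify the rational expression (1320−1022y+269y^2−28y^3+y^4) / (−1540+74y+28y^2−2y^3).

By polynomial division,
  y^4−28y^3+269y^2−1022y+1320 = (−(1/2)y+7)(−2y^3+28y^2+74y−1540) + (110y^2−2310y+12100)
  −2y^3+28y^2+74y−1540 = (−(1/55)y−7/55)(110y^2−2310y+12100) + (0)
Last nonzero remainder: 110y^2−2310y+12100. Dividing through by 110 gives the monic gcd y^2−21y+110.
Cancel y^2−21y+110 from numerator and denominator to get the reduced form.

(−12+7y−y^2)/(14+2y)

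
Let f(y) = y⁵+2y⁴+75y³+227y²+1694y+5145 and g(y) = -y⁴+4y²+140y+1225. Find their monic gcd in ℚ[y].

y²+2y+35

Euclidean algorithm in ℚ[y]:
  y⁵+2y⁴+75y³+227y²+1694y+5145 = (-y-2)(-y⁴+4y²+140y+1225) + (79y³+375y²+3199y+7595)
  -y⁴+4y²+140y+1225 = (-(1/79)y+375/6241)(79y³+375y²+3199y+7595) + ((137060/6241)y²+(274120/6241)y+4797100/6241)
  79y³+375y²+3199y+7595 = ((493039/137060)y+193471/19580)((137060/6241)y²+(274120/6241)y+4797100/6241) + (0)
Last nonzero remainder: (137060/6241)y²+(274120/6241)y+4797100/6241. Dividing through by 137060/6241 gives the monic gcd y²+2y+35.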